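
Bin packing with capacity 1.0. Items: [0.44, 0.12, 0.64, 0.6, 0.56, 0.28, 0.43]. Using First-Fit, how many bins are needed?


Place items sequentially using First-Fit:
  Item 0.44 -> new Bin 1
  Item 0.12 -> Bin 1 (now 0.56)
  Item 0.64 -> new Bin 2
  Item 0.6 -> new Bin 3
  Item 0.56 -> new Bin 4
  Item 0.28 -> Bin 1 (now 0.84)
  Item 0.43 -> Bin 4 (now 0.99)
Total bins used = 4

4


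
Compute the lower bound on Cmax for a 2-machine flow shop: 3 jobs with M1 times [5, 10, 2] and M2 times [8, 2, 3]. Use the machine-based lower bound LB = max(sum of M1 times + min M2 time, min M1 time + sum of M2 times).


LB1 = sum(M1 times) + min(M2 times) = 17 + 2 = 19
LB2 = min(M1 times) + sum(M2 times) = 2 + 13 = 15
Lower bound = max(LB1, LB2) = max(19, 15) = 19

19


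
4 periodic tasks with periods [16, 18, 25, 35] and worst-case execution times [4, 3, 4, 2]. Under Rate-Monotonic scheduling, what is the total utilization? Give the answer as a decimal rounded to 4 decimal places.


Compute individual utilizations (exact fractions):
  Task 1: C/T = 4/16 = 1/4 (approx. 0.25)
  Task 2: C/T = 3/18 = 1/6 (approx. 0.1667)
  Task 3: C/T = 4/25 (approx. 0.16)
  Task 4: C/T = 2/35 (approx. 0.0571)
Total utilization U = 1/4 + 1/6 + 4/25 + 2/35 = 1331/2100
Rounded to 4 decimal places: U = 0.6338
RM (Liu & Layland) bound for 4 tasks = 0.756828; compare with U = 1331/2100 (approx. 0.633810)
U <= bound, so schedulable by RM sufficient condition.

0.6338


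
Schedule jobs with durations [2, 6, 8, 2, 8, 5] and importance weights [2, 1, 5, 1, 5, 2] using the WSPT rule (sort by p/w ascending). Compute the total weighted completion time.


Compute p/w ratios and sort ascending (WSPT): [(2, 2), (8, 5), (8, 5), (2, 1), (5, 2), (6, 1)]
Compute weighted completion times:
  Job (p=2,w=2): C=2, w*C=2*2=4
  Job (p=8,w=5): C=10, w*C=5*10=50
  Job (p=8,w=5): C=18, w*C=5*18=90
  Job (p=2,w=1): C=20, w*C=1*20=20
  Job (p=5,w=2): C=25, w*C=2*25=50
  Job (p=6,w=1): C=31, w*C=1*31=31
Total weighted completion time = 245

245


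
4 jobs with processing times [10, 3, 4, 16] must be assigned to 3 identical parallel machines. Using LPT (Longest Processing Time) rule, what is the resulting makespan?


Sort jobs in decreasing order (LPT): [16, 10, 4, 3]
Assign each job to the least loaded machine:
  Machine 1: jobs [16], load = 16
  Machine 2: jobs [10], load = 10
  Machine 3: jobs [4, 3], load = 7
Makespan = max load = 16

16


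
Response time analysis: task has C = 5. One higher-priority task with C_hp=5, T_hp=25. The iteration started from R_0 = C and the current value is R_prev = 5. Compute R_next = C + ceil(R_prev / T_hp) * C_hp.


R_next = C + ceil(R_prev / T_hp) * C_hp
ceil(5 / 25) = ceil(0.2) = 1
Interference = 1 * 5 = 5
R_next = 5 + 5 = 10

10


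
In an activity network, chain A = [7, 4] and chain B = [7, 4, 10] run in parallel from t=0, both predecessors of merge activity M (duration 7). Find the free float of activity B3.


ES(B3) = sum of predecessors on chain B = 11
EF(B3) = ES + duration = 11 + 10 = 21
Successor of B3 is M. ES(M) = max(sum(A), sum(B)) = max(11, 21) = 21
Free float = ES(successor) - EF(current) = 21 - 21 = 0

0


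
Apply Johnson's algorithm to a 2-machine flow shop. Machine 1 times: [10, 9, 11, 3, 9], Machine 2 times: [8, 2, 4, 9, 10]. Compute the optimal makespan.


Apply Johnson's rule:
  Group 1 (a <= b): [(4, 3, 9), (5, 9, 10)]
  Group 2 (a > b): [(1, 10, 8), (3, 11, 4), (2, 9, 2)]
Optimal job order: [4, 5, 1, 3, 2]
Schedule:
  Job 4: M1 done at 3, M2 done at 12
  Job 5: M1 done at 12, M2 done at 22
  Job 1: M1 done at 22, M2 done at 30
  Job 3: M1 done at 33, M2 done at 37
  Job 2: M1 done at 42, M2 done at 44
Makespan = 44

44


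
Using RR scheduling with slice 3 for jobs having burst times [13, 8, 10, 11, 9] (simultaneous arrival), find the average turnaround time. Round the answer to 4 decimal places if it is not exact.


Time quantum = 3
Execution trace:
  J1 runs 3 units, time = 3
  J2 runs 3 units, time = 6
  J3 runs 3 units, time = 9
  J4 runs 3 units, time = 12
  J5 runs 3 units, time = 15
  J1 runs 3 units, time = 18
  J2 runs 3 units, time = 21
  J3 runs 3 units, time = 24
  J4 runs 3 units, time = 27
  J5 runs 3 units, time = 30
  J1 runs 3 units, time = 33
  J2 runs 2 units, time = 35
  J3 runs 3 units, time = 38
  J4 runs 3 units, time = 41
  J5 runs 3 units, time = 44
  J1 runs 3 units, time = 47
  J3 runs 1 units, time = 48
  J4 runs 2 units, time = 50
  J1 runs 1 units, time = 51
Finish times: [51, 35, 48, 50, 44]
Average turnaround = 228/5 = 45.6

45.6


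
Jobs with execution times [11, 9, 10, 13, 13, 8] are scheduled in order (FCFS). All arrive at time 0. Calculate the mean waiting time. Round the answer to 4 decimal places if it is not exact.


FCFS order (as given): [11, 9, 10, 13, 13, 8]
Waiting times:
  Job 1: wait = 0
  Job 2: wait = 11
  Job 3: wait = 20
  Job 4: wait = 30
  Job 5: wait = 43
  Job 6: wait = 56
Sum of waiting times = 160
Average waiting time = 160/6 = 26.6667

26.6667


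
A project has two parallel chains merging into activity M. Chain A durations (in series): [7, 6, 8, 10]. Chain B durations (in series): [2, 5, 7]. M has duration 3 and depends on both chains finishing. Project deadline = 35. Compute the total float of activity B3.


Forward pass: ES(B3) = sum of predecessors on chain B = 7
EF = ES + duration = 7 + 7 = 14
Backward pass: LF(M) = deadline = 35; LS(M) = 35 - 3 = 32
LF(B3) = LS(M) - sum(successors on chain B) = 32 - 0 = 32
LS = LF - duration = 32 - 7 = 25
Total float = LS - ES = 25 - 7 = 18

18


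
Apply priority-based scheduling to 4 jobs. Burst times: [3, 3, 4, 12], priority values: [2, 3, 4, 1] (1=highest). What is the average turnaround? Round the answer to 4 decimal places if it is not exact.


Sort by priority (ascending = highest first):
Order: [(1, 12), (2, 3), (3, 3), (4, 4)]
Completion times:
  Priority 1, burst=12, C=12
  Priority 2, burst=3, C=15
  Priority 3, burst=3, C=18
  Priority 4, burst=4, C=22
Average turnaround = 67/4 = 16.75

16.75


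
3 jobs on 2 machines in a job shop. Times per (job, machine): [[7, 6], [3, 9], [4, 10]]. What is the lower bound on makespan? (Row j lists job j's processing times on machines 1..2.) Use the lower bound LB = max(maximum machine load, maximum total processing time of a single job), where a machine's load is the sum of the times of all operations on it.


Machine loads:
  Machine 1: 7 + 3 + 4 = 14
  Machine 2: 6 + 9 + 10 = 25
Max machine load = 25
Job totals:
  Job 1: 13
  Job 2: 12
  Job 3: 14
Max job total = 14
Lower bound = max(25, 14) = 25

25


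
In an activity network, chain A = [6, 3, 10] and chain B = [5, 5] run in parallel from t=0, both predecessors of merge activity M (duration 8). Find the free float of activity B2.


ES(B2) = sum of predecessors on chain B = 5
EF(B2) = ES + duration = 5 + 5 = 10
Successor of B2 is M. ES(M) = max(sum(A), sum(B)) = max(19, 10) = 19
Free float = ES(successor) - EF(current) = 19 - 10 = 9

9


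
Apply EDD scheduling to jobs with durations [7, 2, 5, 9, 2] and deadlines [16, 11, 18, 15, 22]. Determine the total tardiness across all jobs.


Sort by due date (EDD order): [(2, 11), (9, 15), (7, 16), (5, 18), (2, 22)]
Compute completion times and tardiness:
  Job 1: p=2, d=11, C=2, tardiness=max(0,2-11)=0
  Job 2: p=9, d=15, C=11, tardiness=max(0,11-15)=0
  Job 3: p=7, d=16, C=18, tardiness=max(0,18-16)=2
  Job 4: p=5, d=18, C=23, tardiness=max(0,23-18)=5
  Job 5: p=2, d=22, C=25, tardiness=max(0,25-22)=3
Total tardiness = 10

10


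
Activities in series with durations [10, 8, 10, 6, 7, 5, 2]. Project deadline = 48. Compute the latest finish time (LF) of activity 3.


LF(activity 3) = deadline - sum of successor durations
Successors: activities 4 through 7 with durations [6, 7, 5, 2]
Sum of successor durations = 20
LF = 48 - 20 = 28

28


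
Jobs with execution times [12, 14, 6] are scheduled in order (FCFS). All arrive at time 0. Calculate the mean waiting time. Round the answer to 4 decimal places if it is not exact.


FCFS order (as given): [12, 14, 6]
Waiting times:
  Job 1: wait = 0
  Job 2: wait = 12
  Job 3: wait = 26
Sum of waiting times = 38
Average waiting time = 38/3 = 12.6667

12.6667


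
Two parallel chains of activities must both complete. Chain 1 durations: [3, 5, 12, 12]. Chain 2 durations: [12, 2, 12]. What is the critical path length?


Path A total = 3 + 5 + 12 + 12 = 32
Path B total = 12 + 2 + 12 = 26
Critical path = longest path = max(32, 26) = 32

32


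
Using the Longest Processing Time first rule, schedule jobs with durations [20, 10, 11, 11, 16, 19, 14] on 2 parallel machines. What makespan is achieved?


Sort jobs in decreasing order (LPT): [20, 19, 16, 14, 11, 11, 10]
Assign each job to the least loaded machine:
  Machine 1: jobs [20, 14, 11, 10], load = 55
  Machine 2: jobs [19, 16, 11], load = 46
Makespan = max load = 55

55


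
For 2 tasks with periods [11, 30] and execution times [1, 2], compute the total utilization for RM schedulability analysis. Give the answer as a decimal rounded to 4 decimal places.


Compute individual utilizations (exact fractions):
  Task 1: C/T = 1/11 (approx. 0.0909)
  Task 2: C/T = 2/30 = 1/15 (approx. 0.0667)
Total utilization U = 1/11 + 1/15 = 26/165
Rounded to 4 decimal places: U = 0.1576
RM (Liu & Layland) bound for 2 tasks = 0.828427; compare with U = 26/165 (approx. 0.157576)
U <= bound, so schedulable by RM sufficient condition.

0.1576


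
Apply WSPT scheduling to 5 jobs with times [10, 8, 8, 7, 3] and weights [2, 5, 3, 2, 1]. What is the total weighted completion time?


Compute p/w ratios and sort ascending (WSPT): [(8, 5), (8, 3), (3, 1), (7, 2), (10, 2)]
Compute weighted completion times:
  Job (p=8,w=5): C=8, w*C=5*8=40
  Job (p=8,w=3): C=16, w*C=3*16=48
  Job (p=3,w=1): C=19, w*C=1*19=19
  Job (p=7,w=2): C=26, w*C=2*26=52
  Job (p=10,w=2): C=36, w*C=2*36=72
Total weighted completion time = 231

231


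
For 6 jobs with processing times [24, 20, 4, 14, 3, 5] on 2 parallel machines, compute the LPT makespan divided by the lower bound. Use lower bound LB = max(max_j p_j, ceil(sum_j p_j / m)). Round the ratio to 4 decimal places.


LPT order: [24, 20, 14, 5, 4, 3]
Machine loads after assignment: [36, 34]
LPT makespan = 36
Lower bound = max(max_job, ceil(total/2)) = max(24, 35) = 35
Ratio = 36 / 35 = 1.0286

1.0286


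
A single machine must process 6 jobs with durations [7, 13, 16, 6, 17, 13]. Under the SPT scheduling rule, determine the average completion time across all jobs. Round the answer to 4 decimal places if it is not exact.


Sort jobs by processing time (SPT order): [6, 7, 13, 13, 16, 17]
Compute completion times sequentially:
  Job 1: processing = 6, completes at 6
  Job 2: processing = 7, completes at 13
  Job 3: processing = 13, completes at 26
  Job 4: processing = 13, completes at 39
  Job 5: processing = 16, completes at 55
  Job 6: processing = 17, completes at 72
Sum of completion times = 211
Average completion time = 211/6 = 35.1667

35.1667


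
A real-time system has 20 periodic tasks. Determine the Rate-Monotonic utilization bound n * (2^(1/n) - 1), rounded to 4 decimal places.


Compute 2^(1/20) = 1.0352649238
Subtract 1: 1.0352649238 - 1 = 0.0352649238
Multiply by n: 20 * 0.0352649238 = 0.7052984760
Round to 4 dp: 0.7053

0.7053


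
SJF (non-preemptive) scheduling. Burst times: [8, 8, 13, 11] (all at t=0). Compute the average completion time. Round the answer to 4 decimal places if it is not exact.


SJF order (ascending): [8, 8, 11, 13]
Completion times:
  Job 1: burst=8, C=8
  Job 2: burst=8, C=16
  Job 3: burst=11, C=27
  Job 4: burst=13, C=40
Average completion = 91/4 = 22.75

22.75


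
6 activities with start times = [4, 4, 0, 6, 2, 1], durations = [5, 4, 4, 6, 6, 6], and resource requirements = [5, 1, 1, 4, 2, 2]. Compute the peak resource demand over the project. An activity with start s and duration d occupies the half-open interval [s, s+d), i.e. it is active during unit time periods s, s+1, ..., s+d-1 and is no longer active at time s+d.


Each activity i is active on [start_i, start_i + duration_i).
Compute total resource usage per time slot:
  t=0: active resources = [1], total = 1
  t=1: active resources = [1, 2], total = 3
  t=2: active resources = [1, 2, 2], total = 5
  t=3: active resources = [1, 2, 2], total = 5
  t=4: active resources = [5, 1, 2, 2], total = 10
  t=5: active resources = [5, 1, 2, 2], total = 10
  t=6: active resources = [5, 1, 4, 2, 2], total = 14
  t=7: active resources = [5, 1, 4, 2], total = 12
  t=8: active resources = [5, 4], total = 9
  t=9: active resources = [4], total = 4
  t=10: active resources = [4], total = 4
  t=11: active resources = [4], total = 4
Peak resource demand = 14

14


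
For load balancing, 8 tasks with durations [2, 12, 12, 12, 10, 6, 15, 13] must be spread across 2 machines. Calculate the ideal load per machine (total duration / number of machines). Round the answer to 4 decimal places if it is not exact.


Total processing time = 2 + 12 + 12 + 12 + 10 + 6 + 15 + 13 = 82
Number of machines = 2
Ideal balanced load = 82 / 2 = 41.0

41.0


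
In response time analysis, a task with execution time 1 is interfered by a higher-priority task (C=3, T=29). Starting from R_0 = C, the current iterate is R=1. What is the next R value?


R_next = C + ceil(R_prev / T_hp) * C_hp
ceil(1 / 29) = ceil(0.0345) = 1
Interference = 1 * 3 = 3
R_next = 1 + 3 = 4

4


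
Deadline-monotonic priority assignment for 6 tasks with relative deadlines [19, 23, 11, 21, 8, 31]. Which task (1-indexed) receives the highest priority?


Sort tasks by relative deadline (ascending):
  Task 5: deadline = 8
  Task 3: deadline = 11
  Task 1: deadline = 19
  Task 4: deadline = 21
  Task 2: deadline = 23
  Task 6: deadline = 31
Priority order (highest first): [5, 3, 1, 4, 2, 6]
Highest priority task = 5

5


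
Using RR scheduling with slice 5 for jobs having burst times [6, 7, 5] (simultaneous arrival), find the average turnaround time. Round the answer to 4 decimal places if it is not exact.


Time quantum = 5
Execution trace:
  J1 runs 5 units, time = 5
  J2 runs 5 units, time = 10
  J3 runs 5 units, time = 15
  J1 runs 1 units, time = 16
  J2 runs 2 units, time = 18
Finish times: [16, 18, 15]
Average turnaround = 49/3 = 16.3333

16.3333


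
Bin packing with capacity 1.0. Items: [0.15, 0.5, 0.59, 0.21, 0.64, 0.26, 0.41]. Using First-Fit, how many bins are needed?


Place items sequentially using First-Fit:
  Item 0.15 -> new Bin 1
  Item 0.5 -> Bin 1 (now 0.65)
  Item 0.59 -> new Bin 2
  Item 0.21 -> Bin 1 (now 0.86)
  Item 0.64 -> new Bin 3
  Item 0.26 -> Bin 2 (now 0.85)
  Item 0.41 -> new Bin 4
Total bins used = 4

4


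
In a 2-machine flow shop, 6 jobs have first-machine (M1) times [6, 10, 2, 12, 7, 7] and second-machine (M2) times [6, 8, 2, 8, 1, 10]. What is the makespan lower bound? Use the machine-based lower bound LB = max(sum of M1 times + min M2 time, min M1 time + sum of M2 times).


LB1 = sum(M1 times) + min(M2 times) = 44 + 1 = 45
LB2 = min(M1 times) + sum(M2 times) = 2 + 35 = 37
Lower bound = max(LB1, LB2) = max(45, 37) = 45

45


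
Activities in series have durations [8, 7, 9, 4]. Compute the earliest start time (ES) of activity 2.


Activity 2 starts after activities 1 through 1 complete.
Predecessor durations: [8]
ES = 8 = 8

8


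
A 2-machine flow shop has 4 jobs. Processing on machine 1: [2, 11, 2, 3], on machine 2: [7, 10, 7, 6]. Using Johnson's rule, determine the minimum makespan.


Apply Johnson's rule:
  Group 1 (a <= b): [(1, 2, 7), (3, 2, 7), (4, 3, 6)]
  Group 2 (a > b): [(2, 11, 10)]
Optimal job order: [1, 3, 4, 2]
Schedule:
  Job 1: M1 done at 2, M2 done at 9
  Job 3: M1 done at 4, M2 done at 16
  Job 4: M1 done at 7, M2 done at 22
  Job 2: M1 done at 18, M2 done at 32
Makespan = 32

32


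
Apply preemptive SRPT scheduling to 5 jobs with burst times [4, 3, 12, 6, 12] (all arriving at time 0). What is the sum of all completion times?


Since all jobs arrive at t=0, SRPT equals SPT ordering.
SPT order: [3, 4, 6, 12, 12]
Completion times:
  Job 1: p=3, C=3
  Job 2: p=4, C=7
  Job 3: p=6, C=13
  Job 4: p=12, C=25
  Job 5: p=12, C=37
Total completion time = 3 + 7 + 13 + 25 + 37 = 85

85


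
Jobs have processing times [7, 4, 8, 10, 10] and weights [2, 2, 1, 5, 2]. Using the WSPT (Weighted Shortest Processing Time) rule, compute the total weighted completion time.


Compute p/w ratios and sort ascending (WSPT): [(4, 2), (10, 5), (7, 2), (10, 2), (8, 1)]
Compute weighted completion times:
  Job (p=4,w=2): C=4, w*C=2*4=8
  Job (p=10,w=5): C=14, w*C=5*14=70
  Job (p=7,w=2): C=21, w*C=2*21=42
  Job (p=10,w=2): C=31, w*C=2*31=62
  Job (p=8,w=1): C=39, w*C=1*39=39
Total weighted completion time = 221

221


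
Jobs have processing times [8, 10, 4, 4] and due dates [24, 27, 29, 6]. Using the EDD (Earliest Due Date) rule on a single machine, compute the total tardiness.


Sort by due date (EDD order): [(4, 6), (8, 24), (10, 27), (4, 29)]
Compute completion times and tardiness:
  Job 1: p=4, d=6, C=4, tardiness=max(0,4-6)=0
  Job 2: p=8, d=24, C=12, tardiness=max(0,12-24)=0
  Job 3: p=10, d=27, C=22, tardiness=max(0,22-27)=0
  Job 4: p=4, d=29, C=26, tardiness=max(0,26-29)=0
Total tardiness = 0

0


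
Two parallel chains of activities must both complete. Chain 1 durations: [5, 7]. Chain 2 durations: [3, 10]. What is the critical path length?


Path A total = 5 + 7 = 12
Path B total = 3 + 10 = 13
Critical path = longest path = max(12, 13) = 13

13


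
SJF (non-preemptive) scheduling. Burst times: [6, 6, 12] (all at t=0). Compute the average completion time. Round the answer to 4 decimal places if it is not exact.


SJF order (ascending): [6, 6, 12]
Completion times:
  Job 1: burst=6, C=6
  Job 2: burst=6, C=12
  Job 3: burst=12, C=24
Average completion = 42/3 = 14.0

14.0


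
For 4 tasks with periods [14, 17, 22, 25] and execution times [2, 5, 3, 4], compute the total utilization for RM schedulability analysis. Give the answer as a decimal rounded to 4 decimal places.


Compute individual utilizations (exact fractions):
  Task 1: C/T = 2/14 = 1/7 (approx. 0.1429)
  Task 2: C/T = 5/17 (approx. 0.2941)
  Task 3: C/T = 3/22 (approx. 0.1364)
  Task 4: C/T = 4/25 (approx. 0.16)
Total utilization U = 1/7 + 5/17 + 3/22 + 4/25 = 47997/65450
Rounded to 4 decimal places: U = 0.7333
RM (Liu & Layland) bound for 4 tasks = 0.756828; compare with U = 47997/65450 (approx. 0.733338)
U <= bound, so schedulable by RM sufficient condition.

0.7333


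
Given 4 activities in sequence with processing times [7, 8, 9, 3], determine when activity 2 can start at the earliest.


Activity 2 starts after activities 1 through 1 complete.
Predecessor durations: [7]
ES = 7 = 7

7


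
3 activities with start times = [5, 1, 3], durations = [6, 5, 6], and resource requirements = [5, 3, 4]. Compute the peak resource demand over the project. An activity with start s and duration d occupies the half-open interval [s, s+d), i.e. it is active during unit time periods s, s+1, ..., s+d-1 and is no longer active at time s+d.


Each activity i is active on [start_i, start_i + duration_i).
Compute total resource usage per time slot:
  t=0: active resources = [], total = 0
  t=1: active resources = [3], total = 3
  t=2: active resources = [3], total = 3
  t=3: active resources = [3, 4], total = 7
  t=4: active resources = [3, 4], total = 7
  t=5: active resources = [5, 3, 4], total = 12
  t=6: active resources = [5, 4], total = 9
  t=7: active resources = [5, 4], total = 9
  t=8: active resources = [5, 4], total = 9
  t=9: active resources = [5], total = 5
  t=10: active resources = [5], total = 5
Peak resource demand = 12

12


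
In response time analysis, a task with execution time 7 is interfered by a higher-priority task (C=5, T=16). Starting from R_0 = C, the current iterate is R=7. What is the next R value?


R_next = C + ceil(R_prev / T_hp) * C_hp
ceil(7 / 16) = ceil(0.4375) = 1
Interference = 1 * 5 = 5
R_next = 7 + 5 = 12

12


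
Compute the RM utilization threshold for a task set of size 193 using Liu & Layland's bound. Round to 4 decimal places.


Compute 2^(1/193) = 1.0035978931
Subtract 1: 1.0035978931 - 1 = 0.0035978931
Multiply by n: 193 * 0.0035978931 = 0.6943933683
Round to 4 dp: 0.6944

0.6944


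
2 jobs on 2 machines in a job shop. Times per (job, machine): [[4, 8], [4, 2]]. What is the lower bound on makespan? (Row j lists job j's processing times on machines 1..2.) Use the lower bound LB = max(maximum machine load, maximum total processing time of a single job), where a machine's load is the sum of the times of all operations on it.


Machine loads:
  Machine 1: 4 + 4 = 8
  Machine 2: 8 + 2 = 10
Max machine load = 10
Job totals:
  Job 1: 12
  Job 2: 6
Max job total = 12
Lower bound = max(10, 12) = 12

12


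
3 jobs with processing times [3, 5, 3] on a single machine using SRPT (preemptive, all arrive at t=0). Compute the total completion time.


Since all jobs arrive at t=0, SRPT equals SPT ordering.
SPT order: [3, 3, 5]
Completion times:
  Job 1: p=3, C=3
  Job 2: p=3, C=6
  Job 3: p=5, C=11
Total completion time = 3 + 6 + 11 = 20

20


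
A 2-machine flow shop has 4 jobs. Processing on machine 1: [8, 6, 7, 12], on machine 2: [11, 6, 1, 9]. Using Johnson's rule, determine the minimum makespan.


Apply Johnson's rule:
  Group 1 (a <= b): [(2, 6, 6), (1, 8, 11)]
  Group 2 (a > b): [(4, 12, 9), (3, 7, 1)]
Optimal job order: [2, 1, 4, 3]
Schedule:
  Job 2: M1 done at 6, M2 done at 12
  Job 1: M1 done at 14, M2 done at 25
  Job 4: M1 done at 26, M2 done at 35
  Job 3: M1 done at 33, M2 done at 36
Makespan = 36

36


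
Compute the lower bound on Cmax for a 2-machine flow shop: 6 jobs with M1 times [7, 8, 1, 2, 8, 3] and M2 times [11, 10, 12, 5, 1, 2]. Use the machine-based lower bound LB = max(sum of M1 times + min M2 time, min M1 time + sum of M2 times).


LB1 = sum(M1 times) + min(M2 times) = 29 + 1 = 30
LB2 = min(M1 times) + sum(M2 times) = 1 + 41 = 42
Lower bound = max(LB1, LB2) = max(30, 42) = 42

42


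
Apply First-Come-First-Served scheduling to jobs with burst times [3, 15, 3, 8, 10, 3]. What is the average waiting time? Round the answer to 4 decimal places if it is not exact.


FCFS order (as given): [3, 15, 3, 8, 10, 3]
Waiting times:
  Job 1: wait = 0
  Job 2: wait = 3
  Job 3: wait = 18
  Job 4: wait = 21
  Job 5: wait = 29
  Job 6: wait = 39
Sum of waiting times = 110
Average waiting time = 110/6 = 18.3333

18.3333


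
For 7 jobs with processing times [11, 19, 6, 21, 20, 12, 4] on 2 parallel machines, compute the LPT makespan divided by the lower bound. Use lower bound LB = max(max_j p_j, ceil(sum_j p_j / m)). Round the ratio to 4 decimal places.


LPT order: [21, 20, 19, 12, 11, 6, 4]
Machine loads after assignment: [48, 45]
LPT makespan = 48
Lower bound = max(max_job, ceil(total/2)) = max(21, 47) = 47
Ratio = 48 / 47 = 1.0213

1.0213


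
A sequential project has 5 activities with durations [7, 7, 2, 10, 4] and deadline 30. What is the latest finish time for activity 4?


LF(activity 4) = deadline - sum of successor durations
Successors: activities 5 through 5 with durations [4]
Sum of successor durations = 4
LF = 30 - 4 = 26

26


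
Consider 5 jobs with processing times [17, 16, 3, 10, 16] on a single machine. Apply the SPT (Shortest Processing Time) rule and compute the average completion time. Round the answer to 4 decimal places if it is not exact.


Sort jobs by processing time (SPT order): [3, 10, 16, 16, 17]
Compute completion times sequentially:
  Job 1: processing = 3, completes at 3
  Job 2: processing = 10, completes at 13
  Job 3: processing = 16, completes at 29
  Job 4: processing = 16, completes at 45
  Job 5: processing = 17, completes at 62
Sum of completion times = 152
Average completion time = 152/5 = 30.4

30.4


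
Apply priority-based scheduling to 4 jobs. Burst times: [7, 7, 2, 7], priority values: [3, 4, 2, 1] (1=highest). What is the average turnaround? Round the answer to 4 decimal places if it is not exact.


Sort by priority (ascending = highest first):
Order: [(1, 7), (2, 2), (3, 7), (4, 7)]
Completion times:
  Priority 1, burst=7, C=7
  Priority 2, burst=2, C=9
  Priority 3, burst=7, C=16
  Priority 4, burst=7, C=23
Average turnaround = 55/4 = 13.75

13.75


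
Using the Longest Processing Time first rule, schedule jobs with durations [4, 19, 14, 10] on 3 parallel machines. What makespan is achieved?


Sort jobs in decreasing order (LPT): [19, 14, 10, 4]
Assign each job to the least loaded machine:
  Machine 1: jobs [19], load = 19
  Machine 2: jobs [14], load = 14
  Machine 3: jobs [10, 4], load = 14
Makespan = max load = 19

19


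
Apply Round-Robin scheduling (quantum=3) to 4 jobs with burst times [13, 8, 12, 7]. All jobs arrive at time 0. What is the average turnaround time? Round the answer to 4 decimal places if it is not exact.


Time quantum = 3
Execution trace:
  J1 runs 3 units, time = 3
  J2 runs 3 units, time = 6
  J3 runs 3 units, time = 9
  J4 runs 3 units, time = 12
  J1 runs 3 units, time = 15
  J2 runs 3 units, time = 18
  J3 runs 3 units, time = 21
  J4 runs 3 units, time = 24
  J1 runs 3 units, time = 27
  J2 runs 2 units, time = 29
  J3 runs 3 units, time = 32
  J4 runs 1 units, time = 33
  J1 runs 3 units, time = 36
  J3 runs 3 units, time = 39
  J1 runs 1 units, time = 40
Finish times: [40, 29, 39, 33]
Average turnaround = 141/4 = 35.25

35.25


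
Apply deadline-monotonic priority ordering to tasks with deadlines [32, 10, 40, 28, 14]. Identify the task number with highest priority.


Sort tasks by relative deadline (ascending):
  Task 2: deadline = 10
  Task 5: deadline = 14
  Task 4: deadline = 28
  Task 1: deadline = 32
  Task 3: deadline = 40
Priority order (highest first): [2, 5, 4, 1, 3]
Highest priority task = 2

2


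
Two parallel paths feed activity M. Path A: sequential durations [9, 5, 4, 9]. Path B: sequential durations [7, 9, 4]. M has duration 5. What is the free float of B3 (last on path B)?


ES(B3) = sum of predecessors on chain B = 16
EF(B3) = ES + duration = 16 + 4 = 20
Successor of B3 is M. ES(M) = max(sum(A), sum(B)) = max(27, 20) = 27
Free float = ES(successor) - EF(current) = 27 - 20 = 7

7


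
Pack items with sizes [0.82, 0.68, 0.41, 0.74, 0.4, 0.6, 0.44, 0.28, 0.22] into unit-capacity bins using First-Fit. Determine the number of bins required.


Place items sequentially using First-Fit:
  Item 0.82 -> new Bin 1
  Item 0.68 -> new Bin 2
  Item 0.41 -> new Bin 3
  Item 0.74 -> new Bin 4
  Item 0.4 -> Bin 3 (now 0.81)
  Item 0.6 -> new Bin 5
  Item 0.44 -> new Bin 6
  Item 0.28 -> Bin 2 (now 0.96)
  Item 0.22 -> Bin 4 (now 0.96)
Total bins used = 6

6


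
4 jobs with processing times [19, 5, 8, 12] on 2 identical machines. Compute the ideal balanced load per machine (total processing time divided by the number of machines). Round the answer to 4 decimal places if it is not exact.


Total processing time = 19 + 5 + 8 + 12 = 44
Number of machines = 2
Ideal balanced load = 44 / 2 = 22.0

22.0


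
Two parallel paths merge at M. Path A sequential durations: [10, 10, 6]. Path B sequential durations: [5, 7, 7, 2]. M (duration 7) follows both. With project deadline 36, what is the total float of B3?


Forward pass: ES(B3) = sum of predecessors on chain B = 12
EF = ES + duration = 12 + 7 = 19
Backward pass: LF(M) = deadline = 36; LS(M) = 36 - 7 = 29
LF(B3) = LS(M) - sum(successors on chain B) = 29 - 2 = 27
LS = LF - duration = 27 - 7 = 20
Total float = LS - ES = 20 - 12 = 8

8


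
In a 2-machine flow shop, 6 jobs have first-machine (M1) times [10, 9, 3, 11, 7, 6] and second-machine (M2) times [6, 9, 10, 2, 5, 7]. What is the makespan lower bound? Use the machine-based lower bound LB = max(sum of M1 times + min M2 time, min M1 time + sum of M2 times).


LB1 = sum(M1 times) + min(M2 times) = 46 + 2 = 48
LB2 = min(M1 times) + sum(M2 times) = 3 + 39 = 42
Lower bound = max(LB1, LB2) = max(48, 42) = 48

48


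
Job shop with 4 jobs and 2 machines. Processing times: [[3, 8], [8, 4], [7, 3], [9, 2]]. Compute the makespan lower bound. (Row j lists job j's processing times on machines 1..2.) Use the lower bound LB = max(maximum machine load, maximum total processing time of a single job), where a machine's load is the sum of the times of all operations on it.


Machine loads:
  Machine 1: 3 + 8 + 7 + 9 = 27
  Machine 2: 8 + 4 + 3 + 2 = 17
Max machine load = 27
Job totals:
  Job 1: 11
  Job 2: 12
  Job 3: 10
  Job 4: 11
Max job total = 12
Lower bound = max(27, 12) = 27

27


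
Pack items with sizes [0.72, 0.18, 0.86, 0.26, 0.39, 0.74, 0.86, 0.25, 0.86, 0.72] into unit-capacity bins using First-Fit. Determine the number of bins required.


Place items sequentially using First-Fit:
  Item 0.72 -> new Bin 1
  Item 0.18 -> Bin 1 (now 0.9)
  Item 0.86 -> new Bin 2
  Item 0.26 -> new Bin 3
  Item 0.39 -> Bin 3 (now 0.65)
  Item 0.74 -> new Bin 4
  Item 0.86 -> new Bin 5
  Item 0.25 -> Bin 3 (now 0.9)
  Item 0.86 -> new Bin 6
  Item 0.72 -> new Bin 7
Total bins used = 7

7


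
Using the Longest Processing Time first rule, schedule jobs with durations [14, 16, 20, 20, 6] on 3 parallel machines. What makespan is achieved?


Sort jobs in decreasing order (LPT): [20, 20, 16, 14, 6]
Assign each job to the least loaded machine:
  Machine 1: jobs [20, 6], load = 26
  Machine 2: jobs [20], load = 20
  Machine 3: jobs [16, 14], load = 30
Makespan = max load = 30

30


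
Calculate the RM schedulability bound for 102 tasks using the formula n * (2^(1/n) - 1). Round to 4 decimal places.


Compute 2^(1/102) = 1.0068187028
Subtract 1: 1.0068187028 - 1 = 0.0068187028
Multiply by n: 102 * 0.0068187028 = 0.6955076856
Round to 4 dp: 0.6955

0.6955


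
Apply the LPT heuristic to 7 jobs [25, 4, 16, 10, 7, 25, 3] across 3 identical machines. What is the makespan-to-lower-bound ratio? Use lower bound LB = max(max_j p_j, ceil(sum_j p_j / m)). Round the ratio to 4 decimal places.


LPT order: [25, 25, 16, 10, 7, 4, 3]
Machine loads after assignment: [32, 29, 29]
LPT makespan = 32
Lower bound = max(max_job, ceil(total/3)) = max(25, 30) = 30
Ratio = 32 / 30 = 1.0667

1.0667


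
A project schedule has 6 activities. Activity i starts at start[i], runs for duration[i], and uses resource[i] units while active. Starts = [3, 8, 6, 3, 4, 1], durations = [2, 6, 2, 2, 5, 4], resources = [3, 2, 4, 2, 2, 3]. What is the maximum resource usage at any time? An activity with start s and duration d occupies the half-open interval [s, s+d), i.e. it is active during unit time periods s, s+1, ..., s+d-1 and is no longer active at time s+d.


Each activity i is active on [start_i, start_i + duration_i).
Compute total resource usage per time slot:
  t=0: active resources = [], total = 0
  t=1: active resources = [3], total = 3
  t=2: active resources = [3], total = 3
  t=3: active resources = [3, 2, 3], total = 8
  t=4: active resources = [3, 2, 2, 3], total = 10
  t=5: active resources = [2], total = 2
  t=6: active resources = [4, 2], total = 6
  t=7: active resources = [4, 2], total = 6
  t=8: active resources = [2, 2], total = 4
  t=9: active resources = [2], total = 2
  t=10: active resources = [2], total = 2
  t=11: active resources = [2], total = 2
  t=12: active resources = [2], total = 2
  t=13: active resources = [2], total = 2
Peak resource demand = 10

10


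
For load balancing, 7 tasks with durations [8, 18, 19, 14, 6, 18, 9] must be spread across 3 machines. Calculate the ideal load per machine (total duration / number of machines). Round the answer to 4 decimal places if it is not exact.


Total processing time = 8 + 18 + 19 + 14 + 6 + 18 + 9 = 92
Number of machines = 3
Ideal balanced load = 92 / 3 = 30.6667

30.6667


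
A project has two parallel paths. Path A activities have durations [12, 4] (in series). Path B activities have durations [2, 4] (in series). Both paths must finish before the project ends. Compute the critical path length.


Path A total = 12 + 4 = 16
Path B total = 2 + 4 = 6
Critical path = longest path = max(16, 6) = 16

16


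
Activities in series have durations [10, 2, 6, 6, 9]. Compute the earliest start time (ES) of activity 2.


Activity 2 starts after activities 1 through 1 complete.
Predecessor durations: [10]
ES = 10 = 10

10


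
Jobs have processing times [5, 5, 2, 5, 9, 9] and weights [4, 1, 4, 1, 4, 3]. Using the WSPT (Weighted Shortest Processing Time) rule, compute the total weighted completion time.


Compute p/w ratios and sort ascending (WSPT): [(2, 4), (5, 4), (9, 4), (9, 3), (5, 1), (5, 1)]
Compute weighted completion times:
  Job (p=2,w=4): C=2, w*C=4*2=8
  Job (p=5,w=4): C=7, w*C=4*7=28
  Job (p=9,w=4): C=16, w*C=4*16=64
  Job (p=9,w=3): C=25, w*C=3*25=75
  Job (p=5,w=1): C=30, w*C=1*30=30
  Job (p=5,w=1): C=35, w*C=1*35=35
Total weighted completion time = 240

240


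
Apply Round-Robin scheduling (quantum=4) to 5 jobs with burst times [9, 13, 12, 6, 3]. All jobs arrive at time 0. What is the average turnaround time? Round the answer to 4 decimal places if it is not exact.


Time quantum = 4
Execution trace:
  J1 runs 4 units, time = 4
  J2 runs 4 units, time = 8
  J3 runs 4 units, time = 12
  J4 runs 4 units, time = 16
  J5 runs 3 units, time = 19
  J1 runs 4 units, time = 23
  J2 runs 4 units, time = 27
  J3 runs 4 units, time = 31
  J4 runs 2 units, time = 33
  J1 runs 1 units, time = 34
  J2 runs 4 units, time = 38
  J3 runs 4 units, time = 42
  J2 runs 1 units, time = 43
Finish times: [34, 43, 42, 33, 19]
Average turnaround = 171/5 = 34.2

34.2


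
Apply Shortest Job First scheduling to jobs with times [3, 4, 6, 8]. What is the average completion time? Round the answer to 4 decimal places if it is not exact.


SJF order (ascending): [3, 4, 6, 8]
Completion times:
  Job 1: burst=3, C=3
  Job 2: burst=4, C=7
  Job 3: burst=6, C=13
  Job 4: burst=8, C=21
Average completion = 44/4 = 11.0

11.0


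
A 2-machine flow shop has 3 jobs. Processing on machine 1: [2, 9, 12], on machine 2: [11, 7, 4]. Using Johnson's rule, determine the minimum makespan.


Apply Johnson's rule:
  Group 1 (a <= b): [(1, 2, 11)]
  Group 2 (a > b): [(2, 9, 7), (3, 12, 4)]
Optimal job order: [1, 2, 3]
Schedule:
  Job 1: M1 done at 2, M2 done at 13
  Job 2: M1 done at 11, M2 done at 20
  Job 3: M1 done at 23, M2 done at 27
Makespan = 27

27


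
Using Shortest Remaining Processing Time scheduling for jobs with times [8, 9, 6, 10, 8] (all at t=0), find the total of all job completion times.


Since all jobs arrive at t=0, SRPT equals SPT ordering.
SPT order: [6, 8, 8, 9, 10]
Completion times:
  Job 1: p=6, C=6
  Job 2: p=8, C=14
  Job 3: p=8, C=22
  Job 4: p=9, C=31
  Job 5: p=10, C=41
Total completion time = 6 + 14 + 22 + 31 + 41 = 114

114


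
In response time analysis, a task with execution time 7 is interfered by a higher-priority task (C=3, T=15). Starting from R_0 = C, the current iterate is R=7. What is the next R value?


R_next = C + ceil(R_prev / T_hp) * C_hp
ceil(7 / 15) = ceil(0.4667) = 1
Interference = 1 * 3 = 3
R_next = 7 + 3 = 10

10


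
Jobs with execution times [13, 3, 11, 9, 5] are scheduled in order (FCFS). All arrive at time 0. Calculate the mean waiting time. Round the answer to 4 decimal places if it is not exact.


FCFS order (as given): [13, 3, 11, 9, 5]
Waiting times:
  Job 1: wait = 0
  Job 2: wait = 13
  Job 3: wait = 16
  Job 4: wait = 27
  Job 5: wait = 36
Sum of waiting times = 92
Average waiting time = 92/5 = 18.4

18.4


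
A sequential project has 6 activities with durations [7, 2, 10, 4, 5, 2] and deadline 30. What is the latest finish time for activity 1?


LF(activity 1) = deadline - sum of successor durations
Successors: activities 2 through 6 with durations [2, 10, 4, 5, 2]
Sum of successor durations = 23
LF = 30 - 23 = 7

7


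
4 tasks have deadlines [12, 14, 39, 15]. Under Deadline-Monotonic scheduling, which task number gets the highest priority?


Sort tasks by relative deadline (ascending):
  Task 1: deadline = 12
  Task 2: deadline = 14
  Task 4: deadline = 15
  Task 3: deadline = 39
Priority order (highest first): [1, 2, 4, 3]
Highest priority task = 1

1


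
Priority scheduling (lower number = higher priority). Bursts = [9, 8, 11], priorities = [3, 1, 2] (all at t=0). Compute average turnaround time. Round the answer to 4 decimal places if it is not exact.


Sort by priority (ascending = highest first):
Order: [(1, 8), (2, 11), (3, 9)]
Completion times:
  Priority 1, burst=8, C=8
  Priority 2, burst=11, C=19
  Priority 3, burst=9, C=28
Average turnaround = 55/3 = 18.3333

18.3333


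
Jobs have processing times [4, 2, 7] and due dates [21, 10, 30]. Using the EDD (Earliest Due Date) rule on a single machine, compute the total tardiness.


Sort by due date (EDD order): [(2, 10), (4, 21), (7, 30)]
Compute completion times and tardiness:
  Job 1: p=2, d=10, C=2, tardiness=max(0,2-10)=0
  Job 2: p=4, d=21, C=6, tardiness=max(0,6-21)=0
  Job 3: p=7, d=30, C=13, tardiness=max(0,13-30)=0
Total tardiness = 0

0


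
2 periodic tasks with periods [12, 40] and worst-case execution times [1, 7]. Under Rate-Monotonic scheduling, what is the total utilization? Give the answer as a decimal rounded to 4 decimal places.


Compute individual utilizations (exact fractions):
  Task 1: C/T = 1/12 (approx. 0.0833)
  Task 2: C/T = 7/40 (approx. 0.175)
Total utilization U = 1/12 + 7/40 = 31/120
Rounded to 4 decimal places: U = 0.2583
RM (Liu & Layland) bound for 2 tasks = 0.828427; compare with U = 31/120 (approx. 0.258333)
U <= bound, so schedulable by RM sufficient condition.

0.2583


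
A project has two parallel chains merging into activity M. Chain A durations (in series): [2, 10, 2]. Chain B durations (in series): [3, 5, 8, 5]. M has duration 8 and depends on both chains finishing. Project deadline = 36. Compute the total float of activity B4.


Forward pass: ES(B4) = sum of predecessors on chain B = 16
EF = ES + duration = 16 + 5 = 21
Backward pass: LF(M) = deadline = 36; LS(M) = 36 - 8 = 28
LF(B4) = LS(M) - sum(successors on chain B) = 28 - 0 = 28
LS = LF - duration = 28 - 5 = 23
Total float = LS - ES = 23 - 16 = 7

7


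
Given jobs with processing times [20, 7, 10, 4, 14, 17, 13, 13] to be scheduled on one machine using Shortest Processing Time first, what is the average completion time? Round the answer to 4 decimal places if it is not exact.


Sort jobs by processing time (SPT order): [4, 7, 10, 13, 13, 14, 17, 20]
Compute completion times sequentially:
  Job 1: processing = 4, completes at 4
  Job 2: processing = 7, completes at 11
  Job 3: processing = 10, completes at 21
  Job 4: processing = 13, completes at 34
  Job 5: processing = 13, completes at 47
  Job 6: processing = 14, completes at 61
  Job 7: processing = 17, completes at 78
  Job 8: processing = 20, completes at 98
Sum of completion times = 354
Average completion time = 354/8 = 44.25

44.25


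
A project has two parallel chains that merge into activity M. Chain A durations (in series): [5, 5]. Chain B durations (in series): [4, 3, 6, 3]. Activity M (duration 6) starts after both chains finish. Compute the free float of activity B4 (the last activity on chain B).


ES(B4) = sum of predecessors on chain B = 13
EF(B4) = ES + duration = 13 + 3 = 16
Successor of B4 is M. ES(M) = max(sum(A), sum(B)) = max(10, 16) = 16
Free float = ES(successor) - EF(current) = 16 - 16 = 0

0


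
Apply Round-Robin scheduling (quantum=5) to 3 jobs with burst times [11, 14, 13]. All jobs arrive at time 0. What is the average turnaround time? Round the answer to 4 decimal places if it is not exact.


Time quantum = 5
Execution trace:
  J1 runs 5 units, time = 5
  J2 runs 5 units, time = 10
  J3 runs 5 units, time = 15
  J1 runs 5 units, time = 20
  J2 runs 5 units, time = 25
  J3 runs 5 units, time = 30
  J1 runs 1 units, time = 31
  J2 runs 4 units, time = 35
  J3 runs 3 units, time = 38
Finish times: [31, 35, 38]
Average turnaround = 104/3 = 34.6667

34.6667


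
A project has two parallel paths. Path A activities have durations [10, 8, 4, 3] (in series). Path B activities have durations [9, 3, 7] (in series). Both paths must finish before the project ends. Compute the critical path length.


Path A total = 10 + 8 + 4 + 3 = 25
Path B total = 9 + 3 + 7 = 19
Critical path = longest path = max(25, 19) = 25

25
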